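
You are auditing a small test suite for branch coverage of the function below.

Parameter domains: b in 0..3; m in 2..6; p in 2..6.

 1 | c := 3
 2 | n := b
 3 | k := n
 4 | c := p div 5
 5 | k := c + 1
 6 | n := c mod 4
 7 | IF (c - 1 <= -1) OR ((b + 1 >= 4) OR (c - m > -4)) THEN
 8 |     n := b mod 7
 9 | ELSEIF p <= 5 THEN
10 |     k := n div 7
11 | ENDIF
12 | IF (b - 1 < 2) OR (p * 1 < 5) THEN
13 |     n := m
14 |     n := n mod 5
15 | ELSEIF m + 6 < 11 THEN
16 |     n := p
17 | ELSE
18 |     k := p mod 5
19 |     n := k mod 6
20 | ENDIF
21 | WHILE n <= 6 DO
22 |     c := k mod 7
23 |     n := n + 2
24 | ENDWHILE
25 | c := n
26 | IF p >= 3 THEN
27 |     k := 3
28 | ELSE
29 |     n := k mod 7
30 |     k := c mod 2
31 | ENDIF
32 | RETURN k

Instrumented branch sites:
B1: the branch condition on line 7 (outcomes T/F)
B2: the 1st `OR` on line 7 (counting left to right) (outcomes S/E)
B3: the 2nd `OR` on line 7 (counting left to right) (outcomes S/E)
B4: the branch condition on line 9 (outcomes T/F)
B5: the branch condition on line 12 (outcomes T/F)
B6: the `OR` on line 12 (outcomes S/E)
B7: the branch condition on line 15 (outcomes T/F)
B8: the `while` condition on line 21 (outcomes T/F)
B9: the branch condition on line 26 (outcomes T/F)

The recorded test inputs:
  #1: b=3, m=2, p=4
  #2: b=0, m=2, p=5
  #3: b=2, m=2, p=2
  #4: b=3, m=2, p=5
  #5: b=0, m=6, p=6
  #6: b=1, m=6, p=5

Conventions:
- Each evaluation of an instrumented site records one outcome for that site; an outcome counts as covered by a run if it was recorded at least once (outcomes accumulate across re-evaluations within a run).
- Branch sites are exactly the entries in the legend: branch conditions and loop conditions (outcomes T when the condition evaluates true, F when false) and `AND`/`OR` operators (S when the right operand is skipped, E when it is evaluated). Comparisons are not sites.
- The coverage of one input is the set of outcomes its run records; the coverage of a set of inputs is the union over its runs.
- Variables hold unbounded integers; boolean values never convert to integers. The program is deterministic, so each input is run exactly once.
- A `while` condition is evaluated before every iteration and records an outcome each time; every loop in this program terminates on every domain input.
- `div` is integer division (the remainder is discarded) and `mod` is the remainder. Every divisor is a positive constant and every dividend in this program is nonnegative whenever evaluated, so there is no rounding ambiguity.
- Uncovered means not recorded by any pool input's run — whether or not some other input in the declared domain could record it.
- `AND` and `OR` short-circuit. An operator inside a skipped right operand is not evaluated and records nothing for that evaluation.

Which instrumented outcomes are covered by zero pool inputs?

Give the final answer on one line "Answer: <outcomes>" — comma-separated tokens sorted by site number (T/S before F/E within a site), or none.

test 1 (b=3, m=2, p=4) fires B2->S, B1->T, B6->E, B5->T, B8->T, B8->T, B8->T, B8->F, B9->T; hits B1=T, B2=S, B5=T, B6=E, B8=T, B8=F, B9=T
test 2 (b=0, m=2, p=5) fires B2->E, B3->E, B1->T, B6->S, B5->T, B8->T, B8->T, B8->T, B8->F, B9->T; hits B1=T, B2=E, B3=E, B5=T, B6=S, B8=T, B8=F, B9=T
test 3 (b=2, m=2, p=2) fires B2->S, B1->T, B6->S, B5->T, B8->T, B8->T, B8->T, B8->F, B9->F; hits B1=T, B2=S, B5=T, B6=S, B8=T, B8=F, B9=F
test 4 (b=3, m=2, p=5) fires B2->E, B3->S, B1->T, B6->E, B5->F, B7->T, B8->T, B8->F, B9->T; hits B1=T, B2=E, B3=S, B5=F, B6=E, B7=T, B8=T, B8=F, B9=T
test 5 (b=0, m=6, p=6) fires B2->E, B3->E, B1->F, B4->F, B6->S, B5->T, B8->T, B8->T, B8->T, B8->F, B9->T; hits B1=F, B2=E, B3=E, B4=F, B5=T, B6=S, B8=T, B8=F, B9=T
test 6 (b=1, m=6, p=5) fires B2->E, B3->E, B1->F, B4->T, B6->S, B5->T, B8->T, B8->T, B8->T, B8->F, B9->T; hits B1=F, B2=E, B3=E, B4=T, B5=T, B6=S, B8=T, B8=F, B9=T
union over the pool: B1=T, B1=F, B2=S, B2=E, B3=S, B3=E, B4=T, B4=F, B5=T, B5=F, B6=S, B6=E, B7=T, B8=T, B8=F, B9=T, B9=F
uncovered (1 of 18): B7=F

Answer: B7=F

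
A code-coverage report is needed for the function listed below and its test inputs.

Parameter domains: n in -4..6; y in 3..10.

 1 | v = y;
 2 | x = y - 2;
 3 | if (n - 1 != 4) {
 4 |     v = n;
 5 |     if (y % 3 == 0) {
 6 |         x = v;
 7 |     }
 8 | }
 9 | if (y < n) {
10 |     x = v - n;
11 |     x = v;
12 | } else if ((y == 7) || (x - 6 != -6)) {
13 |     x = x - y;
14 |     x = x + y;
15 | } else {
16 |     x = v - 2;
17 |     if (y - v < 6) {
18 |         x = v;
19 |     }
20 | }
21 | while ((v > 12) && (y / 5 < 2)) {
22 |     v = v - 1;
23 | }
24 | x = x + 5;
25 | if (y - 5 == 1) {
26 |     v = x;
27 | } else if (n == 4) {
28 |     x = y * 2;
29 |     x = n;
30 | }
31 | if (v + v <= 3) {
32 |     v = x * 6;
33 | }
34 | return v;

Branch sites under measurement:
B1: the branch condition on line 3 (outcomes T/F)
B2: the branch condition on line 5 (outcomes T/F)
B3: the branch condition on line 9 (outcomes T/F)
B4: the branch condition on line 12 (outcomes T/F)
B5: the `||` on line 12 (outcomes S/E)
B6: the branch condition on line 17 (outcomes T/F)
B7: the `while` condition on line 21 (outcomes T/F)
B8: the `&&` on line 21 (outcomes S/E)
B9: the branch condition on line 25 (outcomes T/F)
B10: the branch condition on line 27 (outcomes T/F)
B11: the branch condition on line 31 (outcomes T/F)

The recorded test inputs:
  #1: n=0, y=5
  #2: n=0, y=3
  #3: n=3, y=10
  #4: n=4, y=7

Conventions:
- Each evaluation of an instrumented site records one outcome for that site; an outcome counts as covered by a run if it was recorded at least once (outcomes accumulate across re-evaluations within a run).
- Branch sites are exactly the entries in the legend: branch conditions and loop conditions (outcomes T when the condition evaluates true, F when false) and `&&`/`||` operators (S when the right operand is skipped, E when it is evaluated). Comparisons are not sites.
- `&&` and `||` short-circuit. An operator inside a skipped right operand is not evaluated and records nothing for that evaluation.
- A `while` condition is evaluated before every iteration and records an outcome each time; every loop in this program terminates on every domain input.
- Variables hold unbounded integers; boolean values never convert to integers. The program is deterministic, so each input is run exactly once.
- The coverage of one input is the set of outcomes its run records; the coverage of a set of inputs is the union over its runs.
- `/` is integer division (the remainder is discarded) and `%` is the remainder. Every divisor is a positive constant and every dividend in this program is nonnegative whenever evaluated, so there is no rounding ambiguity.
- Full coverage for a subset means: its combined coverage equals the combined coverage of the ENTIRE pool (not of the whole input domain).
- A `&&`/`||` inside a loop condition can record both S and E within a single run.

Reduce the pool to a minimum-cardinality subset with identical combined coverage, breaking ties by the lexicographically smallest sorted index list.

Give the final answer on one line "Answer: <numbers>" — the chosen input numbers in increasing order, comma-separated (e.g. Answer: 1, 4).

run #1 (n=0, y=5) runs B1->T, B2->F, B3->F, B5->E, B4->T, B8->S, B7->F, B9->F, B10->F, B11->T; records B1=T, B2=F, B3=F, B4=T, B5=E, B7=F, B8=S, B9=F, B10=F, B11=T
run #2 (n=0, y=3) runs B1->T, B2->T, B3->F, B5->E, B4->F, B6->T, B8->S, B7->F, B9->F, B10->F, B11->T; records B1=T, B2=T, B3=F, B4=F, B5=E, B6=T, B7=F, B8=S, B9=F, B10=F, B11=T
run #3 (n=3, y=10) runs B1->T, B2->F, B3->F, B5->E, B4->T, B8->S, B7->F, B9->F, B10->F, B11->F; records B1=T, B2=F, B3=F, B4=T, B5=E, B7=F, B8=S, B9=F, B10=F, B11=F
run #4 (n=4, y=7) runs B1->T, B2->F, B3->F, B5->S, B4->T, B8->S, B7->F, B9->F, B10->T, B11->F; records B1=T, B2=F, B3=F, B4=T, B5=S, B7=F, B8=S, B9=F, B10=T, B11=F
pool-wide coverage (16 outcomes): B1=T, B2=T, B2=F, B3=F, B4=T, B4=F, B5=S, B5=E, B6=T, B7=F, B8=S, B9=F, B10=T, B10=F, B11=T, B11=F
no size-1 subset reaches all 16 outcomes (best union: 11/16)
inputs {2, 4} (size 2) cover everything; no size-2 subset with a lexicographically smaller index list covers all 16

Answer: 2, 4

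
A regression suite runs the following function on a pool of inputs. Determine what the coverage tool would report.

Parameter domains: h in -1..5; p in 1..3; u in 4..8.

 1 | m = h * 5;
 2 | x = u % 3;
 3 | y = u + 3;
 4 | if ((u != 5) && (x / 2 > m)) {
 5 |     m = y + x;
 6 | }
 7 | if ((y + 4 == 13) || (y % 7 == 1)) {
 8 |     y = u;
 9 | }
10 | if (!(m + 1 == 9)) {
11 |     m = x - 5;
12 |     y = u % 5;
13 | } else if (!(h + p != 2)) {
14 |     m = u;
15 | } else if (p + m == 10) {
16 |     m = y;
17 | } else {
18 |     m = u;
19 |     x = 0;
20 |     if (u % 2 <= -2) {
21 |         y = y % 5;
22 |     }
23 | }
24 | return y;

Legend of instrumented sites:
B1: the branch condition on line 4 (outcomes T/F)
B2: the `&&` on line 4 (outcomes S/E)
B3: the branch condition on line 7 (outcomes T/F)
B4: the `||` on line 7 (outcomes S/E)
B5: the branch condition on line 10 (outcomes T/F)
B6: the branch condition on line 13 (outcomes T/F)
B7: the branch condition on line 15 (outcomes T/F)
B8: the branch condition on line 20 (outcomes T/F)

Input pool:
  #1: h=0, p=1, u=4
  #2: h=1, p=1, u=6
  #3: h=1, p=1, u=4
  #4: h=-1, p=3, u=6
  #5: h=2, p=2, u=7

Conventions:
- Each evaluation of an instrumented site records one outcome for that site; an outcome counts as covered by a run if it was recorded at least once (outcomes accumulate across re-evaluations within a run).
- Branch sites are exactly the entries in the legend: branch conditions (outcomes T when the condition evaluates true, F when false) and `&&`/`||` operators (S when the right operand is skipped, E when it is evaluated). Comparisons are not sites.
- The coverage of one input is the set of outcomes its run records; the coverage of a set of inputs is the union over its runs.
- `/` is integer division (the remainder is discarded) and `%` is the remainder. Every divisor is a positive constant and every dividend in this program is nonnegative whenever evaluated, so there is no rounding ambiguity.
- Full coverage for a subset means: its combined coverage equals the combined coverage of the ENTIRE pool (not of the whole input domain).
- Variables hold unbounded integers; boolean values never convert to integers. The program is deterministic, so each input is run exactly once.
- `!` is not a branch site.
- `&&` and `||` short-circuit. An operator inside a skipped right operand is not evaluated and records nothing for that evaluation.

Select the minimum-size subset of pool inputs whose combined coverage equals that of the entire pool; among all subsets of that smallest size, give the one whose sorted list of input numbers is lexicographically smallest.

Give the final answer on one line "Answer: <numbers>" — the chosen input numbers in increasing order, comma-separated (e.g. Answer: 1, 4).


input #1, h=0, p=1, u=4: outcomes B1=F, B2=E, B3=F, B4=E, B5=T
input #2, h=1, p=1, u=6: outcomes B1=F, B2=E, B3=T, B4=S, B5=T
input #3, h=1, p=1, u=4: outcomes B1=F, B2=E, B3=F, B4=E, B5=T
input #4, h=-1, p=3, u=6: outcomes B1=T, B2=E, B3=T, B4=S, B5=T
input #5, h=2, p=2, u=7: outcomes B1=F, B2=E, B3=F, B4=E, B5=T
the full pool covers 8 outcomes: B1=T, B1=F, B2=E, B3=T, B3=F, B4=S, B4=E, B5=T
checked all size-1 subsets: none covers 8 outcomes (max 5/8)
at size 2, {1, 4} reaches all 8 outcomes; every lexicographically earlier size-2 subset fails
Answer: 1, 4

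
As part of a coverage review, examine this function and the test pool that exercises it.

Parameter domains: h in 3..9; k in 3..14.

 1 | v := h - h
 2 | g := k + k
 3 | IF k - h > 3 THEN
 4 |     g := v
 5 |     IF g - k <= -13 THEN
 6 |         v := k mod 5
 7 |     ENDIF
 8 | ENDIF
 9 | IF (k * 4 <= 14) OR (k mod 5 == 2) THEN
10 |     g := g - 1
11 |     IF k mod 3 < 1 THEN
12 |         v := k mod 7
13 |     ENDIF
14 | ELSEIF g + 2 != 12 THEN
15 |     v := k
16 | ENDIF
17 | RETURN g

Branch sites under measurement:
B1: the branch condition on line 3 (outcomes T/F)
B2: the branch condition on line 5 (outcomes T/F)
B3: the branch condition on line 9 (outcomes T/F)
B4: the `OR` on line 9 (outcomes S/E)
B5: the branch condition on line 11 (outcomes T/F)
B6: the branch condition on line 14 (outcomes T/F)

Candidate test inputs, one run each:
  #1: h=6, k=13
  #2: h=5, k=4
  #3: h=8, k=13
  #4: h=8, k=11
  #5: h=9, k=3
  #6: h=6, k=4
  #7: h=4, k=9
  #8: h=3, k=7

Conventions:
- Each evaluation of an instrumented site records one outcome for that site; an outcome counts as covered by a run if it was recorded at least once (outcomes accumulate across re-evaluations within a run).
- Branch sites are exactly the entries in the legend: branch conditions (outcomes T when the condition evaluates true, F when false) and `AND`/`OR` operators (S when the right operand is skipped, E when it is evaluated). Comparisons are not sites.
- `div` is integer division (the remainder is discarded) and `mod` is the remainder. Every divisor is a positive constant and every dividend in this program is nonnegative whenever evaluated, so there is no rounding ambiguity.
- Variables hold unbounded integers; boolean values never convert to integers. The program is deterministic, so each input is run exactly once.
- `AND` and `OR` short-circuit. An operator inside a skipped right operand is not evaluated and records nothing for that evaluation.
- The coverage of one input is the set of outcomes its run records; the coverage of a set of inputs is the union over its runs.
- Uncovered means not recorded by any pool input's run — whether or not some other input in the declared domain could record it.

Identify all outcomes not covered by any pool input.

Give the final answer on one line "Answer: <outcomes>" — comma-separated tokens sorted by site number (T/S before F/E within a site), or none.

test 1 (h=6, k=13) fires B1->T, B2->T, B4->E, B3->F, B6->T; hits B1=T, B2=T, B3=F, B4=E, B6=T
test 2 (h=5, k=4) fires B1->F, B4->E, B3->F, B6->T; hits B1=F, B3=F, B4=E, B6=T
test 3 (h=8, k=13) fires B1->T, B2->T, B4->E, B3->F, B6->T; hits B1=T, B2=T, B3=F, B4=E, B6=T
test 4 (h=8, k=11) fires B1->F, B4->E, B3->F, B6->T; hits B1=F, B3=F, B4=E, B6=T
test 5 (h=9, k=3) fires B1->F, B4->S, B3->T, B5->T; hits B1=F, B3=T, B4=S, B5=T
test 6 (h=6, k=4) fires B1->F, B4->E, B3->F, B6->T; hits B1=F, B3=F, B4=E, B6=T
test 7 (h=4, k=9) fires B1->T, B2->F, B4->E, B3->F, B6->T; hits B1=T, B2=F, B3=F, B4=E, B6=T
test 8 (h=3, k=7) fires B1->T, B2->F, B4->E, B3->T, B5->F; hits B1=T, B2=F, B3=T, B4=E, B5=F
union over the pool: B1=T, B1=F, B2=T, B2=F, B3=T, B3=F, B4=S, B4=E, B5=T, B5=F, B6=T
uncovered (1 of 12): B6=F

Answer: B6=F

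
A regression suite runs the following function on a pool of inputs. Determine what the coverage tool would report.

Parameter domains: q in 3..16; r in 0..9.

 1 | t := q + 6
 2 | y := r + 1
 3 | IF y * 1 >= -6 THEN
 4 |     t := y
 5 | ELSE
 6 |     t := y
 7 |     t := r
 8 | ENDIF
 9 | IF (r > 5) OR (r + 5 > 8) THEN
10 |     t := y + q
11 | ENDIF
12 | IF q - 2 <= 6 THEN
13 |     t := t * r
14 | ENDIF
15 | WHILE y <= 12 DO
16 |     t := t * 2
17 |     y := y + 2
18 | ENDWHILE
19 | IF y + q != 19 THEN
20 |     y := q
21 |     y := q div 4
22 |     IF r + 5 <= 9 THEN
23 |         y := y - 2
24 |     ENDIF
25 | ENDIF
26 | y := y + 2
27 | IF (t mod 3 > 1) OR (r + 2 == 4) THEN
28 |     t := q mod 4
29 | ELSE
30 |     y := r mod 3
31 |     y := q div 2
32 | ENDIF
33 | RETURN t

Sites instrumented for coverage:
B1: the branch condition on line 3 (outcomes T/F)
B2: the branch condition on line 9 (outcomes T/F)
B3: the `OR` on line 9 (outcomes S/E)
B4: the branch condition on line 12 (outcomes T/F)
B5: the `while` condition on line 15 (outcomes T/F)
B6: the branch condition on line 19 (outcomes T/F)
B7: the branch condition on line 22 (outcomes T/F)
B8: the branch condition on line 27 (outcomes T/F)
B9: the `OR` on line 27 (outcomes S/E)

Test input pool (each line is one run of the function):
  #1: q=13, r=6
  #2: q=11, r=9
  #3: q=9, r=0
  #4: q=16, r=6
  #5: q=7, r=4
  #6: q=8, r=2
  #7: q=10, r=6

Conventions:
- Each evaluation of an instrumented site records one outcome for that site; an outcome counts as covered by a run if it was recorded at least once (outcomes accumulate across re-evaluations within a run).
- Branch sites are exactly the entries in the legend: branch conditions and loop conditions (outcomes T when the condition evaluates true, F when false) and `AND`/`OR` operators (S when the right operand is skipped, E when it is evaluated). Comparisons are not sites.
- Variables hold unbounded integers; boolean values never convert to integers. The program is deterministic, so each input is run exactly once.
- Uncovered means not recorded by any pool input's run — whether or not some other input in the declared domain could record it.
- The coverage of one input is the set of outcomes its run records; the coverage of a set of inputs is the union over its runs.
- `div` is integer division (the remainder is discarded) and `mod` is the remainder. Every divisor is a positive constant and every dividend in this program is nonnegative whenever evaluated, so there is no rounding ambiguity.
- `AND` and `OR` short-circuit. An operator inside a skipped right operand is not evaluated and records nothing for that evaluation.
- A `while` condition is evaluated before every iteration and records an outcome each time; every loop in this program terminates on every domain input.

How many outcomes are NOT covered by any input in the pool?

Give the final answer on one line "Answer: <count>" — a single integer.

#1 (q=13, r=6) -> covered: B1=T, B2=T, B3=S, B4=F, B5=T, B5=F, B6=T, B7=F, B8=F, B9=E
#2 (q=11, r=9) -> covered: B1=T, B2=T, B3=S, B4=F, B5=T, B5=F, B6=T, B7=F, B8=F, B9=E
#3 (q=9, r=0) -> covered: B1=T, B2=F, B3=E, B4=F, B5=T, B5=F, B6=T, B7=T, B8=F, B9=E
#4 (q=16, r=6) -> covered: B1=T, B2=T, B3=S, B4=F, B5=T, B5=F, B6=T, B7=F, B8=F, B9=E
#5 (q=7, r=4) -> covered: B1=T, B2=T, B3=E, B4=T, B5=T, B5=F, B6=T, B7=T, B8=F, B9=E
#6 (q=8, r=2) -> covered: B1=T, B2=F, B3=E, B4=T, B5=T, B5=F, B6=T, B7=T, B8=T, B9=E
#7 (q=10, r=6) -> covered: B1=T, B2=T, B3=S, B4=F, B5=T, B5=F, B6=T, B7=F, B8=F, B9=E
union over the pool: B1=T, B2=T, B2=F, B3=S, B3=E, B4=T, B4=F, B5=T, B5=F, B6=T, B7=T, B7=F, B8=T, B8=F, B9=E
uncovered (3 of 18): B1=F, B6=F, B9=S

Answer: 3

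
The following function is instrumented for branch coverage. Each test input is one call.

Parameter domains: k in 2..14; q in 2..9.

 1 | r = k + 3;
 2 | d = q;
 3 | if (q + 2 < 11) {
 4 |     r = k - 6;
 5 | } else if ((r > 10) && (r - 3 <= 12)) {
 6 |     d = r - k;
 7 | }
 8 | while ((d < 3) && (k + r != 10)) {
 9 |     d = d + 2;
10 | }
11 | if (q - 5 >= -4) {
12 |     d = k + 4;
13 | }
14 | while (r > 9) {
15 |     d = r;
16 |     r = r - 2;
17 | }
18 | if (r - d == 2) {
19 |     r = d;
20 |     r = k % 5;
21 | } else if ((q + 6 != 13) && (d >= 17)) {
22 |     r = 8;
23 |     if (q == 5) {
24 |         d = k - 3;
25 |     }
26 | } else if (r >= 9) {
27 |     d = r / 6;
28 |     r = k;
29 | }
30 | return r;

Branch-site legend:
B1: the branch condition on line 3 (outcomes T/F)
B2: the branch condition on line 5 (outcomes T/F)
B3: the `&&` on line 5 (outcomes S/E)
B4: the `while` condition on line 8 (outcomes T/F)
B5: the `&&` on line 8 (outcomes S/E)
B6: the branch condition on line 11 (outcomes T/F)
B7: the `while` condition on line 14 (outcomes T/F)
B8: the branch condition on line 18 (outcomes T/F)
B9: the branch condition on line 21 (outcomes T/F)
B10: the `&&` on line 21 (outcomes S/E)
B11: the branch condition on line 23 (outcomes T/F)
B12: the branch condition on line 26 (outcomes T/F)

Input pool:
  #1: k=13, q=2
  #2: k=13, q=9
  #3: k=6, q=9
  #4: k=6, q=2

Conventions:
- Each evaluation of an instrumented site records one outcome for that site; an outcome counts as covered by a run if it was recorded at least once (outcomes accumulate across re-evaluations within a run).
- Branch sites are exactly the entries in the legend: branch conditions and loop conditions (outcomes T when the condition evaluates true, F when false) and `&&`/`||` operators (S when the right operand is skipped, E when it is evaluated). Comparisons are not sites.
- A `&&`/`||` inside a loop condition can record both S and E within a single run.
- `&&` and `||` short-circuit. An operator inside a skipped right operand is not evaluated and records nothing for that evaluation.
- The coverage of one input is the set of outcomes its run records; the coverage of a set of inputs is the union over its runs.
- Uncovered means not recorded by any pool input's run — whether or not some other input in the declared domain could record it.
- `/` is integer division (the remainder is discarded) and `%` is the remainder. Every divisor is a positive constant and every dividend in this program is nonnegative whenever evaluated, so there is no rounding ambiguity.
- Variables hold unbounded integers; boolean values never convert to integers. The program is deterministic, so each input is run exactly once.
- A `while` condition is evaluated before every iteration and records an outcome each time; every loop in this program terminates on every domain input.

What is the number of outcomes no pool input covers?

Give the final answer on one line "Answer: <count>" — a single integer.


#1 (k=13, q=2) -> B1->T, B5->E, B4->T, B5->S, B4->F, B6->T, B7->F, B8->F, B10->E, B9->T, B11->F; covered: B1=T, B4=T, B4=F, B5=S, B5=E, B6=T, B7=F, B8=F, B9=T, B10=E, B11=F
#2 (k=13, q=9) -> B1->F, B3->E, B2->F, B5->S, B4->F, B6->T, B7->T, B7->T, B7->T, B7->T, B7->F, B8->F, B10->E, B9->F, ...; covered: B1=F, B2=F, B3=E, B4=F, B5=S, B6=T, B7=T, B7=F, B8=F, B9=F, B10=E, B12=F
#3 (k=6, q=9) -> B1->F, B3->S, B2->F, B5->S, B4->F, B6->T, B7->F, B8->F, B10->E, B9->F, B12->T; covered: B1=F, B2=F, B3=S, B4=F, B5=S, B6=T, B7=F, B8=F, B9=F, B10=E, B12=T
#4 (k=6, q=2) -> B1->T, B5->E, B4->T, B5->S, B4->F, B6->T, B7->F, B8->F, B10->E, B9->F, B12->F; covered: B1=T, B4=T, B4=F, B5=S, B5=E, B6=T, B7=F, B8=F, B9=F, B10=E, B12=F
union over the pool: B1=T, B1=F, B2=F, B3=S, B3=E, B4=T, B4=F, B5=S, B5=E, B6=T, B7=T, B7=F, B8=F, B9=T, B9=F, B10=E, B11=F, B12=T, B12=F
uncovered (5 of 24): B2=T, B6=F, B8=T, B10=S, B11=T
Answer: 5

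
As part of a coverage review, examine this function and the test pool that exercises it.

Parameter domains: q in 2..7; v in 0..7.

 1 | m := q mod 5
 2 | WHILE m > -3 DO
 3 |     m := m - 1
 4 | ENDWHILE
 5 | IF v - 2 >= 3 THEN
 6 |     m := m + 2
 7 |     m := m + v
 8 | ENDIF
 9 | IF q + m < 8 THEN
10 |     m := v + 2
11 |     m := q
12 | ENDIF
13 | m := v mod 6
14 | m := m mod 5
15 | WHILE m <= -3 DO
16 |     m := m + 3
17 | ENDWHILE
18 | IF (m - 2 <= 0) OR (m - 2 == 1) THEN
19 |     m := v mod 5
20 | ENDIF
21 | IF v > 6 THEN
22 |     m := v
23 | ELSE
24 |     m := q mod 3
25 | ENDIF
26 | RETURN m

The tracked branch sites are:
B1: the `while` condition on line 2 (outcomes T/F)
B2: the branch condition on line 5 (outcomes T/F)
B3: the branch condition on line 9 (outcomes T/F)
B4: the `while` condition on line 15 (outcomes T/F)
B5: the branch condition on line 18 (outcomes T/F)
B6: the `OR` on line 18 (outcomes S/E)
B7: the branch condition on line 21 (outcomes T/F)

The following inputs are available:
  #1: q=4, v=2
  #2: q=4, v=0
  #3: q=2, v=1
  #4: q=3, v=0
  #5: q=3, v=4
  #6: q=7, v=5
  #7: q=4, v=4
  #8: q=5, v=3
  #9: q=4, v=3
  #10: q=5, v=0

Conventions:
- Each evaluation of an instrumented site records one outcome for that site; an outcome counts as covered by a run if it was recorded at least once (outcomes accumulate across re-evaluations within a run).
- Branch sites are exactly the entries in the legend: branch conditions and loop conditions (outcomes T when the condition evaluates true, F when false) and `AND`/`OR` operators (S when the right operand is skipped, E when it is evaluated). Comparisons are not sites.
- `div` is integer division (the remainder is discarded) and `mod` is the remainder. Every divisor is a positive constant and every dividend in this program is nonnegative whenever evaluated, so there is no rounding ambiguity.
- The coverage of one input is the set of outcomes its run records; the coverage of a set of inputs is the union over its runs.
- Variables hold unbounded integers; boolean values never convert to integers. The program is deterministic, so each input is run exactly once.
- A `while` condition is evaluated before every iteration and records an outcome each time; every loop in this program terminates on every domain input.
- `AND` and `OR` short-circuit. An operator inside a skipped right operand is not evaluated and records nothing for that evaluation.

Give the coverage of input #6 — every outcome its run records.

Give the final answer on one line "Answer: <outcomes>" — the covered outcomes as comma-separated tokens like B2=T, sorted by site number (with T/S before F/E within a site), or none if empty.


Tracing the run of input #6 (q=7, v=5):
  B1->T, B1->T, B1->T, B1->T, B1->T, B1->F, B2->T, B3->F, B4->F, B6->S
  B5->T, B7->F
as a set, this run covers: B1=T, B1=F, B2=T, B3=F, B4=F, B5=T, B6=S, B7=F
Answer: B1=T, B1=F, B2=T, B3=F, B4=F, B5=T, B6=S, B7=F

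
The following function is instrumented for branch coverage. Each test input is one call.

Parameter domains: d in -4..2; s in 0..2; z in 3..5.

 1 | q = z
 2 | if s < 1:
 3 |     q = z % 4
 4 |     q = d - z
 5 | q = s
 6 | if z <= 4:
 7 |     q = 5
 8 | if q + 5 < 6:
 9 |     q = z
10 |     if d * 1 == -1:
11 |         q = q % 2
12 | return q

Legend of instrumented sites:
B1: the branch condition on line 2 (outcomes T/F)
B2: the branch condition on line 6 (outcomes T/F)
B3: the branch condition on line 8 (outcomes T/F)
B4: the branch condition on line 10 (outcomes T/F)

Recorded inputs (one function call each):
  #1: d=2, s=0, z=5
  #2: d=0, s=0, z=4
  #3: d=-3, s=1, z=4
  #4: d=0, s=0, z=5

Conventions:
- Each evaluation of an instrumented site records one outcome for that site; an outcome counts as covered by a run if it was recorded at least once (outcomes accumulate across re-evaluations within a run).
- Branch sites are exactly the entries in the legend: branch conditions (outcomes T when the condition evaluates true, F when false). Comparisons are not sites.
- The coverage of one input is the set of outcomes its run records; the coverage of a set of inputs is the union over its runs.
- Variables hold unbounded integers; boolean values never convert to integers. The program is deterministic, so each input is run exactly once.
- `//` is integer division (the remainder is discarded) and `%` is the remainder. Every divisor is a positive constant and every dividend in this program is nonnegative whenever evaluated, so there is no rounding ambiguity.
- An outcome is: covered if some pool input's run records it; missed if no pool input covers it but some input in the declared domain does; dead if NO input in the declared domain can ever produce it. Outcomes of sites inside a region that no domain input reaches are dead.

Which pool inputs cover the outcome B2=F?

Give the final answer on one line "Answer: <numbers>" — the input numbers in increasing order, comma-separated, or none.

input #1 (d=2, s=0, z=5): produces B2=F
input #2 (d=0, s=0, z=4): does not produce B2=F
input #3 (d=-3, s=1, z=4): does not produce B2=F
input #4 (d=0, s=0, z=5): produces B2=F

Answer: 1, 4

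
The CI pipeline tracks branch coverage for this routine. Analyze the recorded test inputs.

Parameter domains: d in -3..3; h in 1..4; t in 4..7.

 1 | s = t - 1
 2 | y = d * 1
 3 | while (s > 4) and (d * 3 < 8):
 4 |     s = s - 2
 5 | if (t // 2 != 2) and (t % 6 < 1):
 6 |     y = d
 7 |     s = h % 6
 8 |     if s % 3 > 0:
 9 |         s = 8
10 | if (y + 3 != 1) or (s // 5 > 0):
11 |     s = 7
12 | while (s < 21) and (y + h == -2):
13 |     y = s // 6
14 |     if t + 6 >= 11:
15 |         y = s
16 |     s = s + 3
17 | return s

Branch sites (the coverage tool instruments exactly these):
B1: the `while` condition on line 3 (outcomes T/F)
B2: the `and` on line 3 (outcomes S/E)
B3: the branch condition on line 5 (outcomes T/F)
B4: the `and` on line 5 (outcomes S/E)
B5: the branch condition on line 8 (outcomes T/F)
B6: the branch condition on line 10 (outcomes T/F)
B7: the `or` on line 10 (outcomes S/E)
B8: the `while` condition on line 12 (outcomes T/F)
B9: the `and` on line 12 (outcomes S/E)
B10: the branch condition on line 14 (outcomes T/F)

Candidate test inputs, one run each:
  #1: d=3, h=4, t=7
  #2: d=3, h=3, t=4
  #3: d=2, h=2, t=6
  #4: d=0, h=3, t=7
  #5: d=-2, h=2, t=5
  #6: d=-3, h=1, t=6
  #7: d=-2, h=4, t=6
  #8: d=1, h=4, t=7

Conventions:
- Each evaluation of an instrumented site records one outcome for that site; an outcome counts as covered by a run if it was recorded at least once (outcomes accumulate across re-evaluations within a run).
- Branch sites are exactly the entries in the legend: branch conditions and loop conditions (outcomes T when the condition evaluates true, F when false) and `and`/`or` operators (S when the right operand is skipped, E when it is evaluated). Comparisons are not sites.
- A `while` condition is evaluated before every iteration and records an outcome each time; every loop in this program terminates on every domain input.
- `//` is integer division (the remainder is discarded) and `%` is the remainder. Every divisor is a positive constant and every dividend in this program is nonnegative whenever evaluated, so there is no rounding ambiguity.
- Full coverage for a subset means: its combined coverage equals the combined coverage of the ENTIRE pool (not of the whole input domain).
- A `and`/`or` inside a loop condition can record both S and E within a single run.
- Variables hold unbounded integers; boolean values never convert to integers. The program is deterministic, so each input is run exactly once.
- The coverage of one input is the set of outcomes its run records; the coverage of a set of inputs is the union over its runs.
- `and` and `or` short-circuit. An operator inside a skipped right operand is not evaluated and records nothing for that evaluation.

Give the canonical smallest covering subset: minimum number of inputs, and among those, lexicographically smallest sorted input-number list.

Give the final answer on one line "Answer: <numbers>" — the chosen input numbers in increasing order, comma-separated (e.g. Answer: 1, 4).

input #1 (d=3, h=4, t=7): events B2->E, B1->F, B4->E, B3->F, B7->S, B6->T, B9->E, B8->F; covers B1=F, B2=E, B3=F, B4=E, B6=T, B7=S, B8=F, B9=E
input #2 (d=3, h=3, t=4): events B2->S, B1->F, B4->S, B3->F, B7->S, B6->T, B9->E, B8->F; covers B1=F, B2=S, B3=F, B4=S, B6=T, B7=S, B8=F, B9=E
input #3 (d=2, h=2, t=6): events B2->E, B1->T, B2->S, B1->F, B4->E, B3->T, B5->T, B7->S, B6->T, B9->E, B8->F; covers B1=T, B1=F, B2=S, B2=E, B3=T, B4=E, B5=T, B6=T, B7=S, B8=F, B9=E
input #4 (d=0, h=3, t=7): events B2->E, B1->T, B2->S, B1->F, B4->E, B3->F, B7->S, B6->T, B9->E, B8->F; covers B1=T, B1=F, B2=S, B2=E, B3=F, B4=E, B6=T, B7=S, B8=F, B9=E
input #5 (d=-2, h=2, t=5): events B2->S, B1->F, B4->S, B3->F, B7->E, B6->F, B9->E, B8->F; covers B1=F, B2=S, B3=F, B4=S, B6=F, B7=E, B8=F, B9=E
input #6 (d=-3, h=1, t=6): events B2->E, B1->T, B2->S, B1->F, B4->E, B3->T, B5->T, B7->S, B6->T, B9->E, B8->T, B10->T, B9->E, B8->F; covers B1=T, B1=F, B2=S, B2=E, B3=T, B4=E, B5=T, B6=T, B7=S, B8=T, B8=F, B9=E, B10=T
input #7 (d=-2, h=4, t=6): events B2->E, B1->T, B2->S, B1->F, B4->E, B3->T, B5->T, B7->E, B6->T, B9->E, B8->F; covers B1=T, B1=F, B2=S, B2=E, B3=T, B4=E, B5=T, B6=T, B7=E, B8=F, B9=E
input #8 (d=1, h=4, t=7): events B2->E, B1->T, B2->S, B1->F, B4->E, B3->F, B7->S, B6->T, B9->E, B8->F; covers B1=T, B1=F, B2=S, B2=E, B3=F, B4=E, B6=T, B7=S, B8=F, B9=E
together the pool reaches 17 outcomes: B1=T, B1=F, B2=S, B2=E, B3=T, B3=F, B4=S, B4=E, B5=T, B6=T, B6=F, B7=S, B7=E, B8=T, B8=F, B9=E, B10=T
every size-1 subset falls short of the 17 outcomes (best: 13/17)
at size 2, {5, 6} reaches all 17 outcomes; every lexicographically earlier size-2 subset fails

Answer: 5, 6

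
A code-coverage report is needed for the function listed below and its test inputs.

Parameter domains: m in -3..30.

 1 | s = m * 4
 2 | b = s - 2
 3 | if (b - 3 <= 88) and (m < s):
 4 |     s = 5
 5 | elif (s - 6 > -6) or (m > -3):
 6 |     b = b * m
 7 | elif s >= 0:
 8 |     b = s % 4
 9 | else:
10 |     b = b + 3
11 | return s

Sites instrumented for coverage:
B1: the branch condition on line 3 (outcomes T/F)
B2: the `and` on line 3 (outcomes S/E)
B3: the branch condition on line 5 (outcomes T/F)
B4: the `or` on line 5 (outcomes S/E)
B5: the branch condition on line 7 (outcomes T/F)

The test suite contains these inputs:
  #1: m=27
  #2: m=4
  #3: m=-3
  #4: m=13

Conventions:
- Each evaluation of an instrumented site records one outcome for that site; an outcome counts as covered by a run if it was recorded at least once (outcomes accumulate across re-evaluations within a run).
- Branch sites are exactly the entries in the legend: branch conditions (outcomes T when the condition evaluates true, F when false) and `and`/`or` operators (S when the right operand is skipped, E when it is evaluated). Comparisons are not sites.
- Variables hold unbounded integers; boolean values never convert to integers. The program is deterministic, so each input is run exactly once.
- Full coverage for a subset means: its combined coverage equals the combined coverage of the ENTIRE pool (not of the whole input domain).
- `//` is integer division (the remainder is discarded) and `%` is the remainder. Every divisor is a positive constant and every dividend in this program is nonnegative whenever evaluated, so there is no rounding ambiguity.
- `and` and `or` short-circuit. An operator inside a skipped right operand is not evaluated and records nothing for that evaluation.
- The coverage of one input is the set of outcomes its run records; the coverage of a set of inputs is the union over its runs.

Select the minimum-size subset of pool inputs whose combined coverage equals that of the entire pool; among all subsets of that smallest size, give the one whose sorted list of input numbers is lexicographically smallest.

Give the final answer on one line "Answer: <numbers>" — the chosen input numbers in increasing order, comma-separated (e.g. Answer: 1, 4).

input #1 (m=27): events B2->S, B1->F, B4->S, B3->T; covers B1=F, B2=S, B3=T, B4=S
input #2 (m=4): events B2->E, B1->T; covers B1=T, B2=E
input #3 (m=-3): events B2->E, B1->F, B4->E, B3->F, B5->F; covers B1=F, B2=E, B3=F, B4=E, B5=F
input #4 (m=13): events B2->E, B1->T; covers B1=T, B2=E
together the pool reaches 9 outcomes: B1=T, B1=F, B2=S, B2=E, B3=T, B3=F, B4=S, B4=E, B5=F
every size-1 subset falls short of the 9 outcomes (best: 5/9)
every size-2 subset falls short of the 9 outcomes (best: 8/9)
the canonical winner is {1, 2, 3}: size 3, full 9-outcome coverage, earliest index list among size-3 covers

Answer: 1, 2, 3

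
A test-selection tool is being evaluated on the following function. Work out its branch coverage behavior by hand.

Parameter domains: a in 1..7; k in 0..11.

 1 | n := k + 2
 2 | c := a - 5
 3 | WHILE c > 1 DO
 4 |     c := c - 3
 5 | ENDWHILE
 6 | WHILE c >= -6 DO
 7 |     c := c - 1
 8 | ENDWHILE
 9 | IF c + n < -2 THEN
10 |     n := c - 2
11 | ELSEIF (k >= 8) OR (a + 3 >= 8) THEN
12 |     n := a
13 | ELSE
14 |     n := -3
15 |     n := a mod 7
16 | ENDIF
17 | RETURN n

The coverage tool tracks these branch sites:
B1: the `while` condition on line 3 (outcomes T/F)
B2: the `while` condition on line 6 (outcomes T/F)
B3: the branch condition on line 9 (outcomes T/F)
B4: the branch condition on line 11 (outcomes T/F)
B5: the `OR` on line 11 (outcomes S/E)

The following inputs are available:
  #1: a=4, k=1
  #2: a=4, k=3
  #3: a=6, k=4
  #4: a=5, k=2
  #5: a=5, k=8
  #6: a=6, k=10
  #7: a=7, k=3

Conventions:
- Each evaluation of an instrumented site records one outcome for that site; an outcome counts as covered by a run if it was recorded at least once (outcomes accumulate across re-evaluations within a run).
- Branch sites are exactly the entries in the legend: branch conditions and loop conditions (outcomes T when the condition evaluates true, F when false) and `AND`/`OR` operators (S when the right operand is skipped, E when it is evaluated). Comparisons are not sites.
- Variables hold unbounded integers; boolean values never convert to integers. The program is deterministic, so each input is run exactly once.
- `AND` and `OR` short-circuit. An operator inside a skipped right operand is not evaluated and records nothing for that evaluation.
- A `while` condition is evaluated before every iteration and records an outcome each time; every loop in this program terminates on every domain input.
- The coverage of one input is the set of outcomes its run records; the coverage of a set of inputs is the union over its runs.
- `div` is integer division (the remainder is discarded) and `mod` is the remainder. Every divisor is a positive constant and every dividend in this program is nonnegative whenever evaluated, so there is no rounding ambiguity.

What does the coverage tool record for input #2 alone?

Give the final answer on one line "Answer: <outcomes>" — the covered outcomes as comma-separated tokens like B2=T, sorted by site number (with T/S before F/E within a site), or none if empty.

Simulating input #2 (a=4, k=3) step by step:
  B1->F, B2->T, B2->T, B2->T, B2->T, B2->T, B2->T, B2->F, B3->F, B5->E
  B4->F
distinct outcomes covered: B1=F, B2=T, B2=F, B3=F, B4=F, B5=E

Answer: B1=F, B2=T, B2=F, B3=F, B4=F, B5=E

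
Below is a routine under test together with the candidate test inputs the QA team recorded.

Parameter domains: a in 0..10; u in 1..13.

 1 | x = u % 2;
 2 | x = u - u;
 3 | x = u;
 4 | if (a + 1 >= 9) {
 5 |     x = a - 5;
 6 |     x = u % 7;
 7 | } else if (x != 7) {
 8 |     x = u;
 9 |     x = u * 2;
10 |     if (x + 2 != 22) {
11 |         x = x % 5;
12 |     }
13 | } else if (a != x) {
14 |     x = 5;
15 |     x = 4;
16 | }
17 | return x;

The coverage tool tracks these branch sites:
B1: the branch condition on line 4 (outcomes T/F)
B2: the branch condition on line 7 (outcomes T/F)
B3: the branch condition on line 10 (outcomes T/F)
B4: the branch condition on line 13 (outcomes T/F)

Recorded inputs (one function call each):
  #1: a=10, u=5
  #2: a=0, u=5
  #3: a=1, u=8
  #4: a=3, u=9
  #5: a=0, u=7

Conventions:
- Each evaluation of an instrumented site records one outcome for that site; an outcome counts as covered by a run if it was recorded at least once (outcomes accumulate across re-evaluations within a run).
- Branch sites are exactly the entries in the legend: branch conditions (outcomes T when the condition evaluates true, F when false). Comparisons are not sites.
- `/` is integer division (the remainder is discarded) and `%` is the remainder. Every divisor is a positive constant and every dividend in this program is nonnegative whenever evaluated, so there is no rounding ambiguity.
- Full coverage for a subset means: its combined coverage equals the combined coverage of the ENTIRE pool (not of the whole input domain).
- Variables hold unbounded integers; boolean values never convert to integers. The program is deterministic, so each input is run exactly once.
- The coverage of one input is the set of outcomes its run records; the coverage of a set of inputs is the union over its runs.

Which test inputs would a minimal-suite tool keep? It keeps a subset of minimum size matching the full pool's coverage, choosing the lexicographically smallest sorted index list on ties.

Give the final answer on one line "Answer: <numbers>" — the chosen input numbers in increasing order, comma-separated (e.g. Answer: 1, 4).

test 1 (a=10, u=5) hits B1=T
test 2 (a=0, u=5) hits B1=F, B2=T, B3=T
test 3 (a=1, u=8) hits B1=F, B2=T, B3=T
test 4 (a=3, u=9) hits B1=F, B2=T, B3=T
test 5 (a=0, u=7) hits B1=F, B2=F, B4=T
pool-wide coverage (6 outcomes): B1=T, B1=F, B2=T, B2=F, B3=T, B4=T
size 1 is not enough: best union over all size-1 subsets is 3/6
size 2 is not enough: best union over all size-2 subsets is 5/6
the canonical winner is {1, 2, 5}: size 3, full 6-outcome coverage, earliest index list among size-3 covers

Answer: 1, 2, 5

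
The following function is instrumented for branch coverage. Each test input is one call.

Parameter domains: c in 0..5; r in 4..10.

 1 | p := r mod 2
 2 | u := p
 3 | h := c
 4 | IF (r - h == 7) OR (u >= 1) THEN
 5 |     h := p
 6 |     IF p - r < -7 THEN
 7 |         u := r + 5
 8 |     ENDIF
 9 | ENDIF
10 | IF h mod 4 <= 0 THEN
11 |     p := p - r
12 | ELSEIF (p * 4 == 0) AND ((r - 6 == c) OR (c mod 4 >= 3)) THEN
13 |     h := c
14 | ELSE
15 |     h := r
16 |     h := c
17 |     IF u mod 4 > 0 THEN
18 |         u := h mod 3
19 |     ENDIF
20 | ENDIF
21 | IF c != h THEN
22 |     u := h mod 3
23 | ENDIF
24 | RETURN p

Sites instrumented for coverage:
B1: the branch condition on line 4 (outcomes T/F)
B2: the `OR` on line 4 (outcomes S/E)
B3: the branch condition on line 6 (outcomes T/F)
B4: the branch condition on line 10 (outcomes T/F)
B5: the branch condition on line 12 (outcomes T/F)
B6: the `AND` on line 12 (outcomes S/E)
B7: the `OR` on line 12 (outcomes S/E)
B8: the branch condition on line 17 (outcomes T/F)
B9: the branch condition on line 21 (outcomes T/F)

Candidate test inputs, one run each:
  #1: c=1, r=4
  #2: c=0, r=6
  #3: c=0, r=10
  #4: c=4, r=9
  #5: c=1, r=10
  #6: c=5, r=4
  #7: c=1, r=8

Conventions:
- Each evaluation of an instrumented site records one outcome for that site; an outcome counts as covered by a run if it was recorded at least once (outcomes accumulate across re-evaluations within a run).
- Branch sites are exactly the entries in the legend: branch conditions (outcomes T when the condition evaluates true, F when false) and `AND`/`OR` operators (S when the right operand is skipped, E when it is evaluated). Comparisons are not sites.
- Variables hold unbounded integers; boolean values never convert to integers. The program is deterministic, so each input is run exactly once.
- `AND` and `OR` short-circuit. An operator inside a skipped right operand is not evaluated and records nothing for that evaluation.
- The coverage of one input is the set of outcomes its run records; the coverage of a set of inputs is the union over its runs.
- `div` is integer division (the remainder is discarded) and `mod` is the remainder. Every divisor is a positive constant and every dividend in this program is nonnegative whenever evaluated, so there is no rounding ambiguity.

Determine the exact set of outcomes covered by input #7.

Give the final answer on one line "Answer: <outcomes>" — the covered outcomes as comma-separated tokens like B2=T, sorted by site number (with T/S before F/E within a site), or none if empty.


Event log for input #7 (c=1, r=8):
  B2->S, B1->T, B3->T, B4->T, B9->T
collecting distinct outcomes: B1=T, B2=S, B3=T, B4=T, B9=T
Answer: B1=T, B2=S, B3=T, B4=T, B9=T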